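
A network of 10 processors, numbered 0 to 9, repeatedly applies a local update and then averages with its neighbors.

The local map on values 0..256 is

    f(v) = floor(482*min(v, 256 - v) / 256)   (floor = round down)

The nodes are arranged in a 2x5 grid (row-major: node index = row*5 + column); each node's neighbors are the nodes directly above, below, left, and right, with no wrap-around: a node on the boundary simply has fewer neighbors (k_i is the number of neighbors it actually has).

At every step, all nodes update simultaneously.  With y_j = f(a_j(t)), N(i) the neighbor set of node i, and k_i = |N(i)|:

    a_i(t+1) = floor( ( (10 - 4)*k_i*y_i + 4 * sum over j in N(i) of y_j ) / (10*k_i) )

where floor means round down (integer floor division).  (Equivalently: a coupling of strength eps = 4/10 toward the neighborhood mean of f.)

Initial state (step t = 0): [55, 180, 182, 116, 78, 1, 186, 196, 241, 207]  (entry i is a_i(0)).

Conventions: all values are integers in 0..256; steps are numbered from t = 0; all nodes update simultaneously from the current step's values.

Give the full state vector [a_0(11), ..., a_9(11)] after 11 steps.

Simulating step by step:
t=0: [55, 180, 182, 116, 78, 1, 186, 196, 241, 207]
t=1: [90, 135, 146, 172, 149, 47, 112, 106, 73, 90]
t=2: [164, 214, 202, 167, 186, 128, 194, 193, 152, 169]
t=3: [167, 99, 109, 157, 144, 202, 128, 125, 176, 163]
t=4: [157, 193, 203, 186, 198, 142, 214, 220, 169, 177]
t=5: [178, 119, 101, 128, 121, 181, 100, 85, 143, 143]
t=6: [160, 204, 197, 228, 226, 151, 182, 174, 208, 215]
t=7: [166, 115, 107, 65, 59, 182, 143, 137, 91, 75]
t=8: [172, 207, 195, 137, 119, 159, 204, 212, 167, 141]
t=9: [149, 104, 121, 201, 222, 160, 105, 99, 169, 207]
t=10: [195, 200, 200, 122, 77, 187, 193, 189, 148, 100]
t=11: [115, 107, 124, 197, 169, 123, 118, 132, 194, 182]

Answer: [115, 107, 124, 197, 169, 123, 118, 132, 194, 182]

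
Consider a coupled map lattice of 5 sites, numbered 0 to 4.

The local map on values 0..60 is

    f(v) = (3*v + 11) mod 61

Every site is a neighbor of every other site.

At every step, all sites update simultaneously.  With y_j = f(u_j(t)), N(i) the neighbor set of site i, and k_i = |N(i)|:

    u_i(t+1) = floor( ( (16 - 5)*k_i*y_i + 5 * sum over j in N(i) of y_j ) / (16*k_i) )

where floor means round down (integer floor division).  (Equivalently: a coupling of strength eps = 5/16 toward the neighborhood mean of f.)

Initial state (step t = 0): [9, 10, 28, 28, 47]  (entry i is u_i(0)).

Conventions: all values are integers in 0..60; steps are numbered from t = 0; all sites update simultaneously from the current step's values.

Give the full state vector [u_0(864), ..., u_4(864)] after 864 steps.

Simulating step by step:
t=0: [9, 10, 28, 28, 47]
t=1: [36, 38, 34, 34, 32]
t=2: [51, 18, 48, 48, 44]
t=3: [35, 12, 30, 30, 23]
t=4: [49, 44, 40, 40, 27]
t=5: [30, 21, 13, 13, 27]
t=6: [38, 22, 44, 44, 33]
t=7: [10, 18, 21, 21, 38]
t=8: [30, 8, 13, 13, 7]
t=9: [40, 37, 46, 46, 35]
t=10: [14, 9, 25, 25, 42]
t=11: [44, 35, 27, 27, 21]
t=12: [24, 45, 30, 30, 19]
t=13: [23, 25, 34, 34, 14]
t=14: [27, 30, 47, 47, 48]
t=15: [31, 37, 31, 31, 32]
t=16: [39, 13, 39, 39, 41]
t=17: [9, 36, 9, 9, 13]
t=18: [40, 52, 40, 40, 47]
t=19: [13, 35, 13, 13, 26]
t=20: [48, 51, 48, 48, 35]
t=21: [35, 40, 35, 35, 48]
t=22: [49, 21, 49, 49, 36]
t=23: [35, 21, 35, 35, 49]
t=24: [50, 24, 50, 50, 38]
t=25: [34, 24, 34, 34, 12]
t=26: [49, 30, 49, 49, 46]
t=27: [35, 38, 35, 35, 30]
t=28: [49, 18, 49, 49, 40]
t=29: [31, 11, 31, 31, 14]
t=30: [43, 44, 43, 43, 49]
t=31: [19, 21, 19, 19, 30]
t=32: [10, 13, 10, 10, 30]
t=33: [41, 47, 41, 41, 41]
t=34: [13, 24, 13, 13, 13]
t=35: [47, 30, 47, 47, 47]
t=36: [30, 36, 30, 30, 30]
t=37: [41, 52, 41, 41, 41]
t=38: [14, 34, 14, 14, 14]
t=39: [52, 52, 52, 52, 52]
t=40: [45, 45, 45, 45, 45]
t=41: [24, 24, 24, 24, 24]
t=42: [22, 22, 22, 22, 22]
t=43: [16, 16, 16, 16, 16]
t=44: [59, 59, 59, 59, 59]
t=45: [5, 5, 5, 5, 5]
t=46: [26, 26, 26, 26, 26]
t=47: [28, 28, 28, 28, 28]
t=48: [34, 34, 34, 34, 34]
t=49: [52, 52, 52, 52, 52]

Answer: [59, 59, 59, 59, 59]
Key observation: The state at step 39, [52, 52, 52, 52, 52], reappears at step 49: the system is in a cycle of period 10 from step 39 on.  Therefore the state at step 864 equals the state at step 39 + ((864 - 39) mod 10) = 44, which is [59, 59, 59, 59, 59].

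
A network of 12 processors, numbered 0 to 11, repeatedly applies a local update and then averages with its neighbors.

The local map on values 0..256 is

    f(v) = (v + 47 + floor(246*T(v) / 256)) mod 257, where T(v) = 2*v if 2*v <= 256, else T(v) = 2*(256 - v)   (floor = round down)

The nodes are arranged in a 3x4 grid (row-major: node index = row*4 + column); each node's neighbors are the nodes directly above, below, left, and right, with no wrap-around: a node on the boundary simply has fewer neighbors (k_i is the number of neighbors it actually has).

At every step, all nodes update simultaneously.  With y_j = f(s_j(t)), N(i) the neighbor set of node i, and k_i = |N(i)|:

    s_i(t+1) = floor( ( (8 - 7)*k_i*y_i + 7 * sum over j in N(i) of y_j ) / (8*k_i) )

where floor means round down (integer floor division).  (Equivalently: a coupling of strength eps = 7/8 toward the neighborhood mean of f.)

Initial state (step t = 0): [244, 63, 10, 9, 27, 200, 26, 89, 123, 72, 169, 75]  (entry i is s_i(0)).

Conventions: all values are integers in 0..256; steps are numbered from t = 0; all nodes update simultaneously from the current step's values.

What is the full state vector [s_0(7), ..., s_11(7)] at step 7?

Simulating step by step:
t=0: [244, 63, 10, 9, 27, 200, 26, 89, 123, 72, 169, 75]
t=1: [162, 95, 133, 64, 104, 116, 91, 65, 73, 108, 53, 78]
t=2: [86, 130, 123, 202, 88, 86, 165, 118, 87, 109, 76, 193]
t=3: [96, 87, 131, 135, 42, 102, 89, 112, 73, 41, 100, 76]
t=4: [101, 98, 93, 141, 68, 104, 104, 78, 146, 71, 76, 88]
t=5: [151, 79, 101, 53, 125, 157, 51, 87, 236, 105, 116, 18]
t=6: [94, 108, 132, 81, 119, 119, 110, 150, 117, 107, 130, 87]
t=7: [113, 118, 90, 135, 113, 116, 145, 70, 120, 138, 95, 138]

Answer: [113, 118, 90, 135, 113, 116, 145, 70, 120, 138, 95, 138]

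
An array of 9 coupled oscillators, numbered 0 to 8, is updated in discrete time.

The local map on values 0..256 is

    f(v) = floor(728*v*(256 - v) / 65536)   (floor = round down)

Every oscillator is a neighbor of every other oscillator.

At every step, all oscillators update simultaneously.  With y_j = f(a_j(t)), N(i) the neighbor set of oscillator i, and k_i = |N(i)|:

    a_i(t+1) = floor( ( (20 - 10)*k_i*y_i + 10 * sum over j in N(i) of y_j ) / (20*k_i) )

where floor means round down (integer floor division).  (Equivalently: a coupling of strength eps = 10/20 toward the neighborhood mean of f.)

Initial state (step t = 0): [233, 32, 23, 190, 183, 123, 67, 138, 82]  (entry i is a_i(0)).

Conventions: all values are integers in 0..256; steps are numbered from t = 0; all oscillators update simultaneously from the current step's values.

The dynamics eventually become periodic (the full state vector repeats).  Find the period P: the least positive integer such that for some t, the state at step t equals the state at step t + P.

Simulating step by step:
t=0: [233, 32, 23, 190, 183, 123, 67, 138, 82]
t=1: [97, 106, 97, 132, 136, 150, 132, 150, 140]
t=2: [174, 176, 174, 178, 178, 176, 178, 176, 178]
t=3: [156, 155, 156, 154, 154, 155, 154, 155, 154]
t=4: [173, 173, 173, 173, 173, 173, 173, 173, 173]
t=5: [159, 159, 159, 159, 159, 159, 159, 159, 159]
t=6: [171, 171, 171, 171, 171, 171, 171, 171, 171]
t=7: [161, 161, 161, 161, 161, 161, 161, 161, 161]
t=8: [169, 169, 169, 169, 169, 169, 169, 169, 169]
t=9: [163, 163, 163, 163, 163, 163, 163, 163, 163]
t=10: [168, 168, 168, 168, 168, 168, 168, 168, 168]
t=11: [164, 164, 164, 164, 164, 164, 164, 164, 164]
t=12: [167, 167, 167, 167, 167, 167, 167, 167, 167]
t=13: [165, 165, 165, 165, 165, 165, 165, 165, 165]
t=14: [166, 166, 166, 166, 166, 166, 166, 166, 166]
t=15: [165, 165, 165, 165, 165, 165, 165, 165, 165]

Answer: 2
Key observation: The state at step 13, [165, 165, 165, 165, 165, 165, 165, 165, 165], reappears at step 15 — and no state repeats earlier — so the cycle the system enters has period 2.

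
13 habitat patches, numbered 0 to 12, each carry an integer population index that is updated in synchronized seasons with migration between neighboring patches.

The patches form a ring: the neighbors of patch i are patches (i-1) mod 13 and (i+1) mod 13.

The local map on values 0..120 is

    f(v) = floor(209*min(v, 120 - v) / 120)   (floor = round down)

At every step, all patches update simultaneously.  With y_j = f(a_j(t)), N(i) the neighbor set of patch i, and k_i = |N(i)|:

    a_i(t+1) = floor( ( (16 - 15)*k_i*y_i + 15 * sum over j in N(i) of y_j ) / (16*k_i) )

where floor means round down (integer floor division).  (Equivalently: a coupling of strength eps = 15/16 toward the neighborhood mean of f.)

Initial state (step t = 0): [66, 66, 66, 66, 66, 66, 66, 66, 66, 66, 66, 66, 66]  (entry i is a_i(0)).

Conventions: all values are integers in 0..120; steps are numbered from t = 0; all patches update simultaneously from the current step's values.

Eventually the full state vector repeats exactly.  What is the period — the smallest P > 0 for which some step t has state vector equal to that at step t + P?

Answer: 7
Key observation: The state at step 13, [69, 69, 69, 69, 69, 69, 69, 69, 69, 69, 69, 69, 69], reappears at step 20 — and no state repeats earlier — so the cycle the system enters has period 7.

Derivation:
t=0: [66, 66, 66, 66, 66, 66, 66, 66, 66, 66, 66, 66, 66]
t=1: [94, 94, 94, 94, 94, 94, 94, 94, 94, 94, 94, 94, 94]
t=2: [45, 45, 45, 45, 45, 45, 45, 45, 45, 45, 45, 45, 45]
t=3: [78, 78, 78, 78, 78, 78, 78, 78, 78, 78, 78, 78, 78]
t=4: [73, 73, 73, 73, 73, 73, 73, 73, 73, 73, 73, 73, 73]
t=5: [81, 81, 81, 81, 81, 81, 81, 81, 81, 81, 81, 81, 81]
t=6: [67, 67, 67, 67, 67, 67, 67, 67, 67, 67, 67, 67, 67]
t=7: [92, 92, 92, 92, 92, 92, 92, 92, 92, 92, 92, 92, 92]
t=8: [48, 48, 48, 48, 48, 48, 48, 48, 48, 48, 48, 48, 48]
t=9: [83, 83, 83, 83, 83, 83, 83, 83, 83, 83, 83, 83, 83]
t=10: [64, 64, 64, 64, 64, 64, 64, 64, 64, 64, 64, 64, 64]
t=11: [97, 97, 97, 97, 97, 97, 97, 97, 97, 97, 97, 97, 97]
t=12: [40, 40, 40, 40, 40, 40, 40, 40, 40, 40, 40, 40, 40]
t=13: [69, 69, 69, 69, 69, 69, 69, 69, 69, 69, 69, 69, 69]
t=14: [88, 88, 88, 88, 88, 88, 88, 88, 88, 88, 88, 88, 88]
t=15: [55, 55, 55, 55, 55, 55, 55, 55, 55, 55, 55, 55, 55]
t=16: [95, 95, 95, 95, 95, 95, 95, 95, 95, 95, 95, 95, 95]
t=17: [43, 43, 43, 43, 43, 43, 43, 43, 43, 43, 43, 43, 43]
t=18: [74, 74, 74, 74, 74, 74, 74, 74, 74, 74, 74, 74, 74]
t=19: [80, 80, 80, 80, 80, 80, 80, 80, 80, 80, 80, 80, 80]
t=20: [69, 69, 69, 69, 69, 69, 69, 69, 69, 69, 69, 69, 69]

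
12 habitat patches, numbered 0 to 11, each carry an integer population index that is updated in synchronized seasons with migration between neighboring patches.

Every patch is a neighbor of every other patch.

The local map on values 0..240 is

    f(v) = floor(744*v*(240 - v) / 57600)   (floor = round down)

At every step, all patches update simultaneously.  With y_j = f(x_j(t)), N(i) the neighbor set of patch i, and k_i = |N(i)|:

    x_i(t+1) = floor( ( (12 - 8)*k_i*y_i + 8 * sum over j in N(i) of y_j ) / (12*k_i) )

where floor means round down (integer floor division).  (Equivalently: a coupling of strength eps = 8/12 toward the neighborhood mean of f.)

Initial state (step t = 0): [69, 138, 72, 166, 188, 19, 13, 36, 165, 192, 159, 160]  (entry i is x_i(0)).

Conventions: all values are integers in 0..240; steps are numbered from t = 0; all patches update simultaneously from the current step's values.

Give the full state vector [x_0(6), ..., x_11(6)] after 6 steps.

Answer: [182, 182, 182, 182, 182, 182, 182, 182, 182, 182, 182, 182]

Derivation:
t=0: [69, 138, 72, 166, 188, 19, 13, 36, 165, 192, 159, 160]
t=1: [136, 144, 137, 138, 129, 109, 105, 120, 138, 127, 140, 140]
t=2: [182, 181, 182, 181, 182, 182, 182, 183, 181, 182, 181, 181]
t=3: [136, 136, 136, 136, 136, 136, 136, 135, 136, 136, 136, 136]
t=4: [182, 182, 182, 182, 182, 182, 182, 182, 182, 182, 182, 182]
t=5: [136, 136, 136, 136, 136, 136, 136, 136, 136, 136, 136, 136]
t=6: [182, 182, 182, 182, 182, 182, 182, 182, 182, 182, 182, 182]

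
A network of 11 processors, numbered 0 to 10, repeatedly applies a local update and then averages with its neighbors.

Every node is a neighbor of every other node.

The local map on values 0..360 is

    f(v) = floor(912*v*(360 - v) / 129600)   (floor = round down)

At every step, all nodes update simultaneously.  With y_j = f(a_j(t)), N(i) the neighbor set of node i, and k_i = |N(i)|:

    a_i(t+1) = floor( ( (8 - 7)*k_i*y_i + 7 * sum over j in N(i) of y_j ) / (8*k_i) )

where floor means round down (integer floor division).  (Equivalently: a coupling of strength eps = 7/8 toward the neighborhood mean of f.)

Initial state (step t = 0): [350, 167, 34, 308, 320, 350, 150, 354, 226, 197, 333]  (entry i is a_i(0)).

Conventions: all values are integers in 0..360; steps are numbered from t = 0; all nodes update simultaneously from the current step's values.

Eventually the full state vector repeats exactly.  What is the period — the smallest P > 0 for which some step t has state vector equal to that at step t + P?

Simulating step by step:
t=0: [350, 167, 34, 308, 320, 350, 150, 354, 226, 197, 333]
t=1: [113, 121, 115, 116, 116, 113, 121, 113, 120, 121, 115]
t=2: [199, 199, 199, 199, 199, 199, 199, 199, 199, 199, 199]
t=3: [225, 225, 225, 225, 225, 225, 225, 225, 225, 225, 225]
t=4: [213, 213, 213, 213, 213, 213, 213, 213, 213, 213, 213]
t=5: [220, 220, 220, 220, 220, 220, 220, 220, 220, 220, 220]
t=6: [216, 216, 216, 216, 216, 216, 216, 216, 216, 216, 216]
t=7: [218, 218, 218, 218, 218, 218, 218, 218, 218, 218, 218]
t=8: [217, 217, 217, 217, 217, 217, 217, 217, 217, 217, 217]
t=9: [218, 218, 218, 218, 218, 218, 218, 218, 218, 218, 218]

Answer: 2
Key observation: The state at step 7, [218, 218, 218, 218, 218, 218, 218, 218, 218, 218, 218], reappears at step 9 — and no state repeats earlier — so the cycle the system enters has period 2.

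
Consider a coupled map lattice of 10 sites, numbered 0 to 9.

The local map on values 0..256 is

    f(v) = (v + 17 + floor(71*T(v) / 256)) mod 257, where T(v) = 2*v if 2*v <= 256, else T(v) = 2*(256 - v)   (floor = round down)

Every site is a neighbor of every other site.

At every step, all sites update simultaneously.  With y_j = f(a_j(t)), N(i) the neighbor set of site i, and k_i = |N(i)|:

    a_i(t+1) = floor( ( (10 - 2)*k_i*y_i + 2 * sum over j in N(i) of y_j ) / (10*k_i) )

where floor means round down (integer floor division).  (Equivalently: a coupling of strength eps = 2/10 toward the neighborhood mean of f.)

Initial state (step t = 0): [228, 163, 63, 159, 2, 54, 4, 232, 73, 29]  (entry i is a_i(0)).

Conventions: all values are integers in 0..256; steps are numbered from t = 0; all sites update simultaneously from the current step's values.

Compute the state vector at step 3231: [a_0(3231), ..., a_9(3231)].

Simulating step by step:
t=0: [228, 163, 63, 159, 2, 54, 4, 232, 73, 29]
t=1: [22, 200, 109, 198, 35, 98, 38, 24, 121, 68]
t=2: [71, 224, 176, 223, 86, 163, 90, 73, 191, 126]
t=3: [131, 33, 217, 33, 149, 212, 154, 134, 222, 197]
t=4: [208, 92, 237, 92, 214, 236, 216, 209, 39, 230]
t=5: [226, 156, 37, 156, 229, 37, 230, 227, 91, 34]
t=6: [20, 196, 76, 196, 21, 76, 21, 21, 141, 72]
t=7: [66, 220, 134, 220, 67, 134, 67, 67, 200, 128]
t=8: [134, 241, 211, 241, 136, 211, 136, 136, 234, 210]
t=9: [206, 43, 232, 43, 207, 232, 207, 207, 41, 232]
t=10: [222, 92, 31, 92, 223, 31, 223, 223, 90, 31]
t=11: [14, 139, 65, 139, 15, 65, 15, 15, 136, 65]
t=12: [55, 197, 117, 197, 57, 117, 57, 57, 196, 117]
t=13: [118, 230, 192, 230, 120, 192, 120, 120, 230, 192]
t=14: [190, 37, 224, 37, 192, 224, 192, 192, 37, 224]
t=15: [215, 84, 27, 84, 216, 27, 216, 216, 84, 27]
t=16: [233, 150, 81, 150, 234, 81, 234, 234, 150, 81]
t=17: [28, 199, 135, 199, 29, 135, 29, 29, 199, 135]
t=18: [83, 228, 206, 228, 84, 206, 84, 84, 228, 206]
t=19: [143, 32, 224, 32, 144, 224, 144, 144, 32, 224]
t=20: [196, 75, 25, 75, 197, 25, 197, 197, 75, 25]
t=21: [225, 137, 77, 137, 225, 77, 225, 225, 137, 77]
t=22: [25, 195, 129, 195, 25, 129, 25, 25, 195, 129]
t=23: [78, 226, 203, 226, 78, 203, 78, 78, 226, 203]
t=24: [136, 30, 222, 30, 136, 222, 136, 136, 30, 222]
t=25: [194, 72, 23, 72, 194, 23, 194, 194, 72, 23]
t=26: [224, 133, 74, 133, 224, 74, 224, 224, 133, 74]
t=27: [24, 192, 126, 192, 24, 126, 24, 24, 192, 126]
t=28: [77, 224, 200, 224, 77, 200, 77, 77, 224, 200]
t=29: [134, 29, 221, 29, 134, 221, 134, 134, 29, 221]
t=30: [193, 71, 23, 71, 193, 23, 193, 193, 71, 23]
t=31: [223, 132, 74, 132, 223, 74, 223, 223, 132, 74]
t=32: [24, 192, 126, 192, 24, 126, 24, 24, 192, 126]

Answer: [223, 132, 74, 132, 223, 74, 223, 223, 132, 74]
Key observation: The state at step 27, [24, 192, 126, 192, 24, 126, 24, 24, 192, 126], reappears at step 32: the system is in a cycle of period 5 from step 27 on.  Therefore the state at step 3231 equals the state at step 27 + ((3231 - 27) mod 5) = 31, which is [223, 132, 74, 132, 223, 74, 223, 223, 132, 74].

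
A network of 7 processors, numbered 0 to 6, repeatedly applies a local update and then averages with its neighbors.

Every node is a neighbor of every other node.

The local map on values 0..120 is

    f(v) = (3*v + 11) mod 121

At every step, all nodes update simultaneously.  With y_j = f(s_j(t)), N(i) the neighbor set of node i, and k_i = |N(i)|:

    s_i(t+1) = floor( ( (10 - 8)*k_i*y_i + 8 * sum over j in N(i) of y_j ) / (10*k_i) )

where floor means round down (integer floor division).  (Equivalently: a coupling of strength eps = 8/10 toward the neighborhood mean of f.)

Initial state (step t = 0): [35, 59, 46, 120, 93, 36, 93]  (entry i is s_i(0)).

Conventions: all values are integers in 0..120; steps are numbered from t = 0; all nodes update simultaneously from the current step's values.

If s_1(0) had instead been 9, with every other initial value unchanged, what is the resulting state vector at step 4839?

Answer: [110, 109, 109, 109, 109, 110, 109]
Key observation: The state at step 2, [62, 61, 61, 61, 61, 62, 61], reappears at step 7: the system is in a cycle of period 5 from step 2 on.  Therefore the state at step 4839 equals the state at step 2 + ((4839 - 2) mod 5) = 4, which is [110, 109, 109, 109, 109, 110, 109].

Derivation:
t=0: [35, 9, 46, 120, 93, 36, 93]
t=1: [61, 56, 55, 54, 57, 61, 57]
t=2: [62, 61, 61, 61, 61, 62, 61]
t=3: [74, 73, 73, 73, 73, 74, 73]
t=4: [110, 109, 109, 109, 109, 110, 109]
t=5: [97, 96, 96, 96, 96, 97, 96]
t=6: [58, 57, 57, 57, 57, 58, 57]
t=7: [62, 61, 61, 61, 61, 62, 61]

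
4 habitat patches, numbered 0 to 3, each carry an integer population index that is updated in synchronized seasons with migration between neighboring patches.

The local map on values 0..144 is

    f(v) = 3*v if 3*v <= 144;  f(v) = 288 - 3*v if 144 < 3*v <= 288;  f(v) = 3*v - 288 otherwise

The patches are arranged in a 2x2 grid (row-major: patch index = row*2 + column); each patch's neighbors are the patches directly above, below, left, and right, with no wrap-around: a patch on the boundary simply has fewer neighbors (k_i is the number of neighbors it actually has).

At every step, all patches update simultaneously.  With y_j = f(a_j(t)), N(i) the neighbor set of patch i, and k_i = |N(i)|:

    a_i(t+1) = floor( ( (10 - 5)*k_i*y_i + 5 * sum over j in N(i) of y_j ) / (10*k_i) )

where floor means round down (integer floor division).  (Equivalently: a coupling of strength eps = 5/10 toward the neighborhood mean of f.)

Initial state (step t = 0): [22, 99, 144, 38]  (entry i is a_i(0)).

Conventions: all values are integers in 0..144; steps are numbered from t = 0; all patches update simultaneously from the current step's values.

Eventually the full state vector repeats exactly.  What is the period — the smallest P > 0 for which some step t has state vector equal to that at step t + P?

Answer: 10
Key observation: The state at step 9, [121, 121, 112, 112], reappears at step 19 — and no state repeats earlier — so the cycle the system enters has period 10.

Derivation:
t=0: [22, 99, 144, 38]
t=1: [71, 49, 117, 95]
t=2: [88, 90, 51, 52]
t=3: [50, 48, 106, 104]
t=4: [112, 112, 55, 55]
t=5: [66, 66, 104, 104]
t=6: [73, 73, 40, 40]
t=7: [81, 81, 107, 107]
t=8: [42, 42, 36, 36]
t=9: [121, 121, 112, 112]
t=10: [68, 68, 54, 54]
t=11: [94, 94, 115, 115]
t=12: [18, 18, 44, 44]
t=13: [73, 73, 112, 112]
t=14: [63, 63, 53, 53]
t=15: [106, 106, 121, 121]
t=16: [41, 41, 63, 63]
t=17: [117, 117, 105, 105]
t=18: [54, 54, 36, 36]
t=19: [121, 121, 112, 112]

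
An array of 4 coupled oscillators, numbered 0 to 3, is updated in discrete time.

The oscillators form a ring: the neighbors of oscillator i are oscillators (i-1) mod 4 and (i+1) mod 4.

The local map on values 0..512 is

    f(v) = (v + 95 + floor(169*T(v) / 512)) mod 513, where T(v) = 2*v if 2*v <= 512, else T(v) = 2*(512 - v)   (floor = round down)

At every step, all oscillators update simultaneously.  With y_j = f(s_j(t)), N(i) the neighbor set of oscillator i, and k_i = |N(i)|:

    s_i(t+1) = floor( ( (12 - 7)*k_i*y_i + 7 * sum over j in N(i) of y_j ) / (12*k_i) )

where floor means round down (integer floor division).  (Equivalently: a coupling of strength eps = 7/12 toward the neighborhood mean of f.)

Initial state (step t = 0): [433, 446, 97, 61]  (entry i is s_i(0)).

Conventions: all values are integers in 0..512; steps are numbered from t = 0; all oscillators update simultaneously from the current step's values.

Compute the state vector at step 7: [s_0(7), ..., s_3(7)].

Answer: [153, 153, 154, 153]

Derivation:
t=0: [433, 446, 97, 61]
t=1: [105, 123, 184, 175]
t=2: [311, 319, 366, 355]
t=3: [30, 31, 38, 36]
t=4: [147, 148, 153, 152]
t=5: [341, 342, 345, 345]
t=6: [35, 36, 36, 36]
t=7: [153, 153, 154, 153]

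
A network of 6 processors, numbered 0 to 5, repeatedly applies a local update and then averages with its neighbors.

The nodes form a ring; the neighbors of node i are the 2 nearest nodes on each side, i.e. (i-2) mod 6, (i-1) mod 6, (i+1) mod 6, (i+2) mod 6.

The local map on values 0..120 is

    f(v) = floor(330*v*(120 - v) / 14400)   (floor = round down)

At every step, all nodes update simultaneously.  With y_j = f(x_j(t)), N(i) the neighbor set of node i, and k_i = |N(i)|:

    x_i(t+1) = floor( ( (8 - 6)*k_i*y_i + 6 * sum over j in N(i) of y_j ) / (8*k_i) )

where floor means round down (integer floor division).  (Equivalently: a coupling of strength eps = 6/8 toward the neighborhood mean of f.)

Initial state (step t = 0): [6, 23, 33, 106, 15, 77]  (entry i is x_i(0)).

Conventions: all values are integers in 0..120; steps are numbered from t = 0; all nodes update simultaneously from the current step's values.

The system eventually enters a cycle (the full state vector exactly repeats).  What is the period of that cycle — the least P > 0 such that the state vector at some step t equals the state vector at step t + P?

Simulating step by step:
t=0: [6, 23, 33, 106, 15, 77]
t=1: [46, 48, 41, 51, 44, 44]
t=2: [76, 77, 77, 77, 76, 77]
t=3: [75, 75, 75, 75, 75, 75]
t=4: [77, 77, 77, 77, 77, 77]
t=5: [75, 75, 75, 75, 75, 75]

Answer: 2
Key observation: The state at step 3, [75, 75, 75, 75, 75, 75], reappears at step 5 — and no state repeats earlier — so the cycle the system enters has period 2.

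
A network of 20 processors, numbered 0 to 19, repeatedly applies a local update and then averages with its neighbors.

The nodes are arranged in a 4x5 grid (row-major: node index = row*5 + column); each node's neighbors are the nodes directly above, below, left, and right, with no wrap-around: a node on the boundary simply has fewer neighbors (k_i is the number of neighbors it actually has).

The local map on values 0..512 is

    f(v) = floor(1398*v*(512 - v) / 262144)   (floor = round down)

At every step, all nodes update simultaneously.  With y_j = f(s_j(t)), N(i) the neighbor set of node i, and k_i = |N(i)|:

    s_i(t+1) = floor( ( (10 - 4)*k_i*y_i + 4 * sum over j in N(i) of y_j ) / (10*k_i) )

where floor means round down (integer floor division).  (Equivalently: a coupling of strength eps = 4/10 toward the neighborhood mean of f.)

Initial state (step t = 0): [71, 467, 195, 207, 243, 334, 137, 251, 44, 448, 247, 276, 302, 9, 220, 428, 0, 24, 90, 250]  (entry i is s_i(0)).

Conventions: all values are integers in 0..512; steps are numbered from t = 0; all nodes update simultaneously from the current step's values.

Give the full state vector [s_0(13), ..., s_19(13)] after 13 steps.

Simulating step by step:
t=0: [71, 467, 195, 207, 243, 334, 137, 251, 44, 448, 247, 276, 302, 9, 220, 428, 0, 24, 90, 250]
t=1: [185, 169, 303, 306, 306, 295, 276, 314, 151, 197, 323, 304, 281, 113, 275, 184, 80, 109, 179, 318]
t=2: [323, 319, 332, 330, 334, 337, 340, 330, 297, 327, 328, 322, 321, 274, 328, 294, 229, 253, 297, 330]
t=3: [323, 324, 319, 322, 318, 316, 315, 321, 334, 323, 323, 325, 329, 340, 324, 337, 342, 344, 339, 324]
t=4: [325, 325, 326, 325, 327, 328, 328, 325, 319, 324, 324, 323, 319, 314, 322, 315, 312, 310, 312, 321]
t=5: [323, 323, 323, 324, 322, 321, 322, 324, 327, 324, 324, 325, 328, 330, 326, 329, 330, 332, 331, 327]
t=6: [325, 325, 324, 324, 325, 325, 325, 323, 322, 323, 323, 323, 321, 320, 322, 321, 320, 318, 319, 321]
t=7: [324, 324, 324, 324, 324, 324, 324, 325, 325, 325, 325, 325, 326, 326, 326, 326, 326, 328, 327, 326]
t=8: [324, 324, 324, 324, 324, 324, 324, 323, 323, 323, 323, 323, 323, 323, 323, 323, 322, 321, 322, 322]
t=9: [324, 324, 324, 324, 324, 324, 324, 324, 324, 324, 324, 325, 325, 325, 325, 325, 325, 325, 325, 325]
t=10: [324, 324, 324, 324, 324, 324, 324, 324, 324, 324, 324, 324, 324, 324, 324, 324, 324, 324, 324, 324]
t=11: [324, 324, 324, 324, 324, 324, 324, 324, 324, 324, 324, 324, 324, 324, 324, 324, 324, 324, 324, 324]
t=12: [324, 324, 324, 324, 324, 324, 324, 324, 324, 324, 324, 324, 324, 324, 324, 324, 324, 324, 324, 324]
t=13: [324, 324, 324, 324, 324, 324, 324, 324, 324, 324, 324, 324, 324, 324, 324, 324, 324, 324, 324, 324]

Answer: [324, 324, 324, 324, 324, 324, 324, 324, 324, 324, 324, 324, 324, 324, 324, 324, 324, 324, 324, 324]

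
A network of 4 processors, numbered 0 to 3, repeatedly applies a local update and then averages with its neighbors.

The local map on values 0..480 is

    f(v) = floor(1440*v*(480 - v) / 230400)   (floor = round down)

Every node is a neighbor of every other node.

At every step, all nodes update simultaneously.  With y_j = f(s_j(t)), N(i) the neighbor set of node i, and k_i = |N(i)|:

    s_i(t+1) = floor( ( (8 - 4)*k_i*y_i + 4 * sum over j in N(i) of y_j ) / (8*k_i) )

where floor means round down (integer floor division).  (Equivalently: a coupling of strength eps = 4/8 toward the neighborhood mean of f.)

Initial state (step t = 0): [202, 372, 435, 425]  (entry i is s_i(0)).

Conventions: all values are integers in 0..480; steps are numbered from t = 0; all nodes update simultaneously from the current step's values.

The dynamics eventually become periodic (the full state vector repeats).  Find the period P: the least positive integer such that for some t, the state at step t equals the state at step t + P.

Answer: 2
Key observation: The state at step 18, [338, 338, 338, 338], reappears at step 20 — and no state repeats earlier — so the cycle the system enters has period 2.

Derivation:
t=0: [202, 372, 435, 425]
t=1: [261, 228, 185, 193]
t=2: [352, 353, 347, 349]
t=3: [282, 282, 285, 284]
t=4: [347, 347, 347, 347]
t=5: [288, 288, 288, 288]
t=6: [345, 345, 345, 345]
t=7: [291, 291, 291, 291]
t=8: [343, 343, 343, 343]
t=9: [293, 293, 293, 293]
t=10: [342, 342, 342, 342]
t=11: [294, 294, 294, 294]
t=12: [341, 341, 341, 341]
t=13: [296, 296, 296, 296]
t=14: [340, 340, 340, 340]
t=15: [297, 297, 297, 297]
t=16: [339, 339, 339, 339]
t=17: [298, 298, 298, 298]
t=18: [338, 338, 338, 338]
t=19: [299, 299, 299, 299]
t=20: [338, 338, 338, 338]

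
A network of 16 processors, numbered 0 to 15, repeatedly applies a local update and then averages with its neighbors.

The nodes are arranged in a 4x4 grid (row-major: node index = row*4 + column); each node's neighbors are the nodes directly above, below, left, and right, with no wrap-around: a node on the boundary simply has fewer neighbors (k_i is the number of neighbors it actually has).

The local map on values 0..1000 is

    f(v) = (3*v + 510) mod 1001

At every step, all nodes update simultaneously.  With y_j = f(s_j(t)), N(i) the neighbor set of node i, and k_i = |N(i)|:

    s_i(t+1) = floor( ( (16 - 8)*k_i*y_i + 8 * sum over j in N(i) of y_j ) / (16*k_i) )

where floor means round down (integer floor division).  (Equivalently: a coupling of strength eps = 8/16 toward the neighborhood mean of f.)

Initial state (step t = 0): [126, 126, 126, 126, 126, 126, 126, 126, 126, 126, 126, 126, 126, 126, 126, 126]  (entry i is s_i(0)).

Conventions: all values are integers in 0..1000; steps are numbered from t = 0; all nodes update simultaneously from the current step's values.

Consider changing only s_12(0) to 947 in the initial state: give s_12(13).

Simulating step by step:
t=0: [126, 126, 126, 126, 126, 126, 126, 126, 126, 126, 126, 126, 947, 126, 126, 126]
t=1: [888, 888, 888, 888, 888, 888, 888, 888, 798, 888, 888, 888, 618, 798, 888, 888]
t=2: [171, 171, 171, 171, 292, 171, 171, 171, 568, 353, 171, 171, 632, 568, 292, 171]
t=3: [112, 22, 22, 22, 235, 135, 22, 22, 332, 342, 135, 22, 308, 332, 235, 112]
t=4: [620, 677, 576, 576, 484, 695, 660, 576, 449, 622, 695, 677, 469, 449, 484, 620]
t=5: [559, 469, 328, 236, 783, 591, 451, 328, 803, 549, 591, 469, 886, 803, 783, 559]
t=6: [535, 617, 579, 355, 659, 489, 624, 579, 654, 377, 489, 617, 541, 654, 659, 535]
t=7: [267, 401, 341, 409, 502, 721, 495, 341, 444, 681, 721, 401, 300, 444, 502, 267]
t=8: [336, 608, 673, 634, 310, 619, 797, 673, 582, 653, 619, 608, 625, 582, 310, 336]
t=9: [451, 400, 537, 468, 408, 449, 672, 537, 341, 388, 449, 400, 318, 341, 408, 451]
t=10: [791, 660, 417, 516, 741, 757, 505, 417, 577, 683, 757, 660, 497, 577, 741, 791]
t=11: [745, 647, 474, 408, 682, 614, 396, 474, 500, 533, 614, 647, 619, 500, 682, 745]
t=12: [622, 561, 778, 832, 460, 400, 668, 778, 175, 143, 400, 561, 186, 175, 460, 622]
t=13: [457, 416, 538, 422, 630, 670, 643, 538, 332, 655, 670, 416, 50, 332, 630, 457]

Answer: s_12(13) = 50
Key observation: This trace re-runs the system from the modified initial state.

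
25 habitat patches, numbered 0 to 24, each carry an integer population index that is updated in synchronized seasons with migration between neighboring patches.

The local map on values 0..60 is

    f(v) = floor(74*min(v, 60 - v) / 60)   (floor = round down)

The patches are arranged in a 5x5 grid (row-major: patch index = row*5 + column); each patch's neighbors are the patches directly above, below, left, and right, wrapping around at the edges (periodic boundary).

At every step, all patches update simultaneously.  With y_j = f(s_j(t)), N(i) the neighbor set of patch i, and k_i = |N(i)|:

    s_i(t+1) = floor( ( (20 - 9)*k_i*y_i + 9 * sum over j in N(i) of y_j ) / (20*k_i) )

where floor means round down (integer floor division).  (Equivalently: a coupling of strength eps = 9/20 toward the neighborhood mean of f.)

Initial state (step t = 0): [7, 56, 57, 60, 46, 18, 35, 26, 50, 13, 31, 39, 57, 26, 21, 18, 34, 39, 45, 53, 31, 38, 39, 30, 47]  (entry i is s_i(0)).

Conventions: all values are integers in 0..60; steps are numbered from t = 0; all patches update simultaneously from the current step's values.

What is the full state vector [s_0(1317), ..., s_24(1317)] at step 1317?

Simulating step by step:
t=0: [7, 56, 57, 60, 46, 18, 35, 26, 50, 13, 31, 39, 57, 26, 21, 18, 34, 39, 45, 53, 31, 38, 39, 30, 47]
t=1: [13, 9, 8, 7, 13, 22, 25, 23, 15, 17, 29, 25, 14, 24, 23, 24, 28, 22, 21, 13, 27, 25, 24, 26, 19]
t=2: [18, 15, 13, 12, 16, 26, 27, 23, 19, 21, 32, 29, 22, 25, 26, 29, 31, 26, 25, 20, 29, 28, 26, 27, 23]
t=3: [23, 21, 19, 17, 20, 30, 30, 26, 23, 25, 33, 33, 28, 29, 30, 33, 34, 31, 29, 27, 32, 32, 30, 29, 27]
t=4: [28, 27, 25, 23, 25, 34, 34, 31, 28, 30, 33, 33, 33, 34, 35, 33, 32, 34, 34, 33, 33, 33, 34, 33, 32]
t=5: [33, 32, 30, 29, 31, 32, 32, 33, 33, 34, 32, 33, 33, 32, 31, 33, 33, 32, 32, 32, 33, 33, 32, 32, 33]
t=6: [33, 34, 35, 34, 34, 33, 33, 33, 33, 33, 33, 33, 33, 33, 34, 33, 33, 33, 34, 33, 33, 33, 34, 34, 33]
t=7: [32, 32, 31, 31, 32, 33, 32, 32, 32, 32, 32, 33, 33, 32, 32, 33, 33, 32, 32, 32, 33, 32, 32, 32, 32]
t=8: [33, 34, 34, 34, 34, 33, 33, 34, 34, 33, 33, 33, 33, 33, 34, 33, 33, 33, 34, 33, 33, 33, 34, 34, 33]
t=9: [32, 32, 32, 32, 32, 33, 32, 32, 32, 32, 32, 33, 32, 32, 32, 33, 33, 32, 32, 32, 33, 32, 32, 32, 32]
t=10: [33, 34, 34, 34, 34, 33, 33, 34, 34, 33, 33, 33, 33, 34, 34, 33, 33, 33, 34, 33, 33, 33, 34, 34, 33]
t=11: [32, 32, 32, 32, 32, 33, 32, 32, 32, 32, 32, 33, 32, 32, 32, 33, 33, 32, 32, 32, 33, 32, 32, 32, 32]

Answer: [32, 32, 32, 32, 32, 33, 32, 32, 32, 32, 32, 33, 32, 32, 32, 33, 33, 32, 32, 32, 33, 32, 32, 32, 32]
Key observation: The state at step 9, [32, 32, 32, 32, 32, 33, 32, 32, 32, 32, 32, 33, 32, 32, 32, 33, 33, 32, 32, 32, 33, 32, 32, 32, 32], reappears at step 11: the system is in a cycle of period 2 from step 9 on.  Therefore the state at step 1317 equals the state at step 9 + ((1317 - 9) mod 2) = 9, which is [32, 32, 32, 32, 32, 33, 32, 32, 32, 32, 32, 33, 32, 32, 32, 33, 33, 32, 32, 32, 33, 32, 32, 32, 32].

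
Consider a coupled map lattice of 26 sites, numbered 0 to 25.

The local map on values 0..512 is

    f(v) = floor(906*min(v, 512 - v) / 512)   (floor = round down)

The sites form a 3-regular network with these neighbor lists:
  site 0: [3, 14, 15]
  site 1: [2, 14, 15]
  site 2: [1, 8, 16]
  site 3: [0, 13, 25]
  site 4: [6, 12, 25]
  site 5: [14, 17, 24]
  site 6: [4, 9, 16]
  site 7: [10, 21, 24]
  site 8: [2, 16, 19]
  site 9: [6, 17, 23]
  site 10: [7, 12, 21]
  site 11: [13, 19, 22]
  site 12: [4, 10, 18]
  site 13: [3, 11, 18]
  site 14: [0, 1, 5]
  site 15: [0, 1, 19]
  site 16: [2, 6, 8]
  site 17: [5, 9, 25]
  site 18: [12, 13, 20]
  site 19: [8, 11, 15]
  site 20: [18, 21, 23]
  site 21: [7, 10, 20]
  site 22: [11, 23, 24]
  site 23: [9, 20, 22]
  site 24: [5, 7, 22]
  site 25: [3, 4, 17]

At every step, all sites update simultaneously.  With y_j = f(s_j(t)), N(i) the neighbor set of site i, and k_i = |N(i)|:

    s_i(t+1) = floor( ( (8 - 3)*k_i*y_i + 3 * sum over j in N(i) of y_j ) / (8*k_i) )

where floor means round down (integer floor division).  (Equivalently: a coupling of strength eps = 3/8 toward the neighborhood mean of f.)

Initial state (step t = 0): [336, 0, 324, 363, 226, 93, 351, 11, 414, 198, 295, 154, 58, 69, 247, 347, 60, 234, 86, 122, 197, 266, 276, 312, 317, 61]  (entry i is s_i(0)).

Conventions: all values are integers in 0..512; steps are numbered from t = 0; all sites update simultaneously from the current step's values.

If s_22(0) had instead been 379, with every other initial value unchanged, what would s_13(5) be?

Simulating step by step:
t=0: [336, 0, 324, 363, 226, 93, 351, 11, 414, 198, 295, 154, 58, 69, 247, 347, 60, 234, 86, 122, 197, 266, 379, 312, 317, 61]
t=1: [318, 132, 242, 231, 311, 252, 284, 157, 189, 350, 308, 241, 180, 162, 332, 247, 164, 336, 166, 226, 335, 365, 268, 337, 267, 201]
t=2: [359, 293, 374, 378, 356, 410, 368, 304, 348, 306, 331, 405, 324, 319, 326, 395, 326, 330, 297, 399, 303, 281, 415, 321, 414, 356]
t=3: [265, 339, 278, 259, 280, 215, 279, 342, 277, 341, 338, 207, 329, 313, 310, 236, 304, 303, 367, 210, 371, 387, 194, 323, 198, 276]
t=4: [425, 339, 394, 430, 400, 372, 392, 297, 403, 328, 297, 362, 323, 353, 363, 399, 385, 368, 275, 381, 257, 245, 345, 320, 346, 413]
t=5: [171, 275, 220, 166, 213, 255, 225, 375, 202, 303, 380, 266, 333, 279, 252, 210, 216, 252, 395, 226, 430, 422, 296, 345, 298, 184]

Answer: s_13(5) = 279
Key observation: This trace re-runs the system from the modified initial state.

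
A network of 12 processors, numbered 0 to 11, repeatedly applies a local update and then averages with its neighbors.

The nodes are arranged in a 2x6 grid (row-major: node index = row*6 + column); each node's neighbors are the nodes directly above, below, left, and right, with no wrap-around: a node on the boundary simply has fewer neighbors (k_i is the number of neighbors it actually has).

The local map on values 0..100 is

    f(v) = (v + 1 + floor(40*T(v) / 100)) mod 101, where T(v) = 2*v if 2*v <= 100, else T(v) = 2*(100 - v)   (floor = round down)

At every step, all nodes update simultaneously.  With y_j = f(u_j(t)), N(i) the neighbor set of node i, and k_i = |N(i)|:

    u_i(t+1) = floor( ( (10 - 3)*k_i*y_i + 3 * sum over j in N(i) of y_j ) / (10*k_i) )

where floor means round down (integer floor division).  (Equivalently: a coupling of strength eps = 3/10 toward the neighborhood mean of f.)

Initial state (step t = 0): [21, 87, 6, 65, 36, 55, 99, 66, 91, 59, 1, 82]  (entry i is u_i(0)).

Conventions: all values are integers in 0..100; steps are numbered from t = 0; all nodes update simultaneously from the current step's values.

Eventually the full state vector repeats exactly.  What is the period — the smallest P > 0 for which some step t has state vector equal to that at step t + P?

Answer: 6
Key observation: The state at step 14, [100, 90, 10, 10, 90, 100, 100, 90, 10, 10, 90, 100], reappears at step 20 — and no state repeats earlier — so the cycle the system enters has period 6.

Derivation:
t=0: [21, 87, 6, 65, 36, 55, 99, 66, 91, 59, 1, 82]
t=1: [56, 82, 36, 82, 64, 88, 89, 95, 89, 83, 26, 82]
t=2: [93, 93, 74, 93, 89, 97, 97, 99, 94, 92, 61, 89]
t=3: [99, 98, 96, 98, 97, 99, 99, 99, 98, 98, 94, 97]
t=4: [100, 100, 100, 100, 99, 100, 100, 100, 100, 99, 99, 99]
t=5: [0, 0, 0, 20, 80, 30, 0, 0, 10, 80, 100, 85]
t=6: [1, 1, 6, 45, 77, 67, 1, 2, 23, 73, 29, 76]
t=7: [2, 3, 20, 77, 90, 94, 2, 7, 40, 84, 65, 89]
t=8: [4, 9, 43, 90, 98, 98, 5, 17, 65, 94, 95, 97]
t=9: [9, 23, 75, 97, 99, 100, 12, 33, 86, 98, 99, 100]
t=10: [21, 46, 91, 99, 90, 15, 26, 58, 94, 99, 90, 15]
t=11: [46, 81, 97, 99, 92, 38, 52, 87, 98, 99, 92, 38]
t=12: [86, 96, 99, 99, 96, 73, 90, 97, 99, 99, 96, 73]
t=13: [98, 99, 100, 100, 99, 95, 99, 99, 100, 100, 99, 95]
t=14: [100, 90, 10, 10, 90, 100, 100, 90, 10, 10, 90, 100]
t=15: [14, 81, 27, 27, 81, 14, 14, 81, 27, 27, 81, 14]
t=16: [36, 85, 53, 53, 85, 36, 36, 85, 53, 53, 85, 36]
t=17: [69, 94, 91, 91, 94, 69, 69, 94, 91, 91, 94, 69]
t=18: [94, 98, 99, 99, 98, 94, 94, 98, 99, 99, 98, 94]
t=19: [99, 99, 100, 100, 99, 99, 99, 99, 100, 100, 99, 99]
t=20: [100, 90, 10, 10, 90, 100, 100, 90, 10, 10, 90, 100]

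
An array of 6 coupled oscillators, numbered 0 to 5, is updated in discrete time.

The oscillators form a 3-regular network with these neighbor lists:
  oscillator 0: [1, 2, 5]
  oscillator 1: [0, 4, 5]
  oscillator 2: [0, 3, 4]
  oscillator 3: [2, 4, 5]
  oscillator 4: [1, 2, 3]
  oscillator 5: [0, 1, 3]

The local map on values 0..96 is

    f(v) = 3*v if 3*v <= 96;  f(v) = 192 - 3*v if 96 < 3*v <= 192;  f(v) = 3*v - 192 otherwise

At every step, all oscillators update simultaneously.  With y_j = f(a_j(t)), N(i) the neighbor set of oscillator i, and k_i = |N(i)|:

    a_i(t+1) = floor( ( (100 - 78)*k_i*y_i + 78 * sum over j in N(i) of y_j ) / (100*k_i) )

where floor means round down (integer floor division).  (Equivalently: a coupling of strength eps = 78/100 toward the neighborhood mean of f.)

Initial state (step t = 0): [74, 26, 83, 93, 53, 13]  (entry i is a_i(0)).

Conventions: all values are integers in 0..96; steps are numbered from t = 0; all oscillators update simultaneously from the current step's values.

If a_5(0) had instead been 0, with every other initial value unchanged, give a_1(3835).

Simulating step by step:
t=0: [74, 26, 83, 93, 53, 0]
t=1: [41, 33, 51, 42, 64, 50]
t=2: [60, 49, 43, 35, 51, 68]
t=3: [33, 26, 49, 48, 59, 40]
t=4: [71, 63, 50, 44, 47, 72]
t=5: [22, 25, 43, 43, 38, 27]
t=6: [71, 75, 67, 71, 69, 70]
t=7: [20, 21, 16, 15, 19, 23]
t=8: [60, 62, 52, 55, 53, 58]
t=9: [18, 17, 26, 28, 25, 15]
t=10: [57, 56, 72, 69, 71, 59]
t=11: [21, 20, 20, 18, 21, 18]
t=12: [59, 60, 60, 57, 59, 57]
t=13: [15, 15, 15, 17, 15, 17]
t=14: [46, 46, 46, 47, 46, 47]
t=15: [53, 53, 53, 52, 53, 52]
t=16: [33, 33, 33, 34, 33, 34]
t=17: [92, 92, 92, 91, 92, 91]
t=18: [83, 83, 83, 82, 83, 82]
t=19: [56, 56, 56, 55, 56, 55]
t=20: [24, 24, 24, 25, 24, 25]
t=21: [72, 72, 72, 73, 72, 73]
t=22: [24, 24, 24, 25, 24, 25]

Answer: a_1(3835) = 72
Key observation: The state at step 20, [24, 24, 24, 25, 24, 25], reappears at step 22: the system is in a cycle of period 2 from step 20 on.  Therefore the state at step 3835 equals the state at step 20 + ((3835 - 20) mod 2) = 21, which is [72, 72, 72, 73, 72, 73].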